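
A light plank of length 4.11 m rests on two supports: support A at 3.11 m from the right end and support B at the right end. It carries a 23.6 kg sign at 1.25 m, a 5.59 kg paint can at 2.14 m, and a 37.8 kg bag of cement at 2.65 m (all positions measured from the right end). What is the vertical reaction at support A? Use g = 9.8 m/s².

R_A ≈ 446 N

Sum moments about support B (its reaction then has zero moment arm).
Sign: 23.6 × 9.8 = 231.3 N down at 1.25 m → arm 1.25 m, τ = 231.3 × 1.25 = 289.1 N·m counterclockwise.
Paint can: 5.59 × 9.8 = 54.78 N down at 2.14 m → arm 2.14 m, τ = 54.78 × 2.14 = 117.2 N·m counterclockwise.
Bag of cement: 37.8 × 9.8 = 370.4 N down at 2.65 m → arm 2.65 m, τ = 370.4 × 2.65 = 981.6 N·m counterclockwise.
Net load moment about support B = 1388 N·m counterclockwise.
Reaction R at support A is upward at 3.11 m, arm 3.11 m → moment R × 3.11 clockwise.
Στ = 0 ⇒ R × 3.11 = 1388 ⇒ R = 446 N.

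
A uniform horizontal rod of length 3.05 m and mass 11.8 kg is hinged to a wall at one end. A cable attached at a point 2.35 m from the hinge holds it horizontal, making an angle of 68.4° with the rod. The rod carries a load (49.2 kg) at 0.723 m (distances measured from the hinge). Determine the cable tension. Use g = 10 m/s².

T ≈ 245 N

About the hinge:
Beam weight: 11.8 × 10 = 118 N down at 1.525 m → arm 1.525 m, τ = 118 × 1.525 = 179.9 N·m clockwise.
Load: 49.2 × 10 = 492 N down at 0.723 m → arm 0.723 m, τ = 492 × 0.723 = 355.7 N·m clockwise.
Total clockwise load moment = 535.6 N·m.
The cable tension T acts at 2.35 m; only its component perpendicular to the rod, T sinθ, produces torque. sin 68.4° = 0.9298.
Balancing moments: T × 2.35 × 0.9298 = 535.6, giving T = 535.6 / 2.185 = 245 N.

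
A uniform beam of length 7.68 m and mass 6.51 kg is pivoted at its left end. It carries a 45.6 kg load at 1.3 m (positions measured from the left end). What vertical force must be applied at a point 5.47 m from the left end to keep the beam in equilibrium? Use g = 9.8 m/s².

Take moments about the left end.
Beam weight: 6.51 × 9.8 = 63.8 N down at 3.84 m → arm 3.84 m, τ = 63.8 × 3.84 = 245 N·m clockwise.
Load: 45.6 × 9.8 = 446.9 N down at 1.3 m → arm 1.3 m, τ = 446.9 × 1.3 = 581 N·m clockwise.
Net moment of the loads = 826 N·m clockwise.
The upward force F acts at a point 5.47 m from the left end, arm 5.47 m, giving F × 5.47 counterclockwise.
Balancing moments: F × 5.47 = 826, giving F = 826 / 5.47 = 151 N.

F ≈ 151 N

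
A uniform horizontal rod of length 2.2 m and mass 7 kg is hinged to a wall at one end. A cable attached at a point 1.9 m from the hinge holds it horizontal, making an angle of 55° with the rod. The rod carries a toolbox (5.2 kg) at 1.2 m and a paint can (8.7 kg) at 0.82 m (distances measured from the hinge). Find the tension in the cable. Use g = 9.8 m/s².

About the hinge:
Beam weight: 7 × 9.8 = 68.6 N down at 1.1 m → arm 1.1 m, τ = 68.6 × 1.1 = 75.46 N·m clockwise.
Toolbox: 5.2 × 9.8 = 50.96 N down at 1.2 m → arm 1.2 m, τ = 50.96 × 1.2 = 61.15 N·m clockwise.
Paint can: 8.7 × 9.8 = 85.26 N down at 0.82 m → arm 0.82 m, τ = 85.26 × 0.82 = 69.91 N·m clockwise.
Total clockwise load moment = 206.5 N·m.
The cable tension T acts at 1.9 m; only its component perpendicular to the rod, T sinθ, produces torque. sin 55° = 0.8192.
Balancing moments: T × 1.9 × 0.8192 = 206.5, giving T = 206.5 / 1.556 = 133 N.

T ≈ 133 N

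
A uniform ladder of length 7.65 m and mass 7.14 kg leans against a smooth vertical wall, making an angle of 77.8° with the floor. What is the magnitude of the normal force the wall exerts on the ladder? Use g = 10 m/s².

About the foot of the ladder:
Ladder weight 7.14×10 = 71.4 N acts at 3.825 m along the ladder; its horizontal arm is 3.825·cos77.8° = 0.8083 m → τ = 57.71 N·m clockwise.
Wall normal N acts horizontally at the top; its moment arm is the height L sinθ = 7.65·sin77.8° = 7.477 m, counterclockwise.
For rotational equilibrium, N × 7.477 = 57.71, so N = 7.72 N.

N_wall ≈ 7.72 N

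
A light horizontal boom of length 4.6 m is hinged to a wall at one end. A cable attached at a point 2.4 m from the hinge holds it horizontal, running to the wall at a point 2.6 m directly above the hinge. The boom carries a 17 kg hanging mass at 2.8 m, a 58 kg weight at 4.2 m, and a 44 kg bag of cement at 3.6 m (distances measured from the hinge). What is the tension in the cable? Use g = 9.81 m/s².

T ≈ 2500 N

Taking torques about the hinge:
Hanging mass: 17 × 9.81 = 166.8 N down at 2.8 m → arm 2.8 m, τ = 166.8 × 2.8 = 467 N·m clockwise.
Weight: 58 × 9.81 = 569 N down at 4.2 m → arm 4.2 m, τ = 569 × 4.2 = 2390 N·m clockwise.
Bag of cement: 44 × 9.81 = 431.6 N down at 3.6 m → arm 3.6 m, τ = 431.6 × 3.6 = 1554 N·m clockwise.
Total clockwise load moment = 4411 N·m.
The cable tension T acts at 2.4 m; only its component perpendicular to the boom, T sinθ, produces torque. sinθ = h/√(h²+d²) = 2.6/√(2.6²+2.4²) = 0.7348.
For rotational equilibrium, T × 2.4 × 0.7348 = 4411, so T = 4411 / 1.764 = 2500 N.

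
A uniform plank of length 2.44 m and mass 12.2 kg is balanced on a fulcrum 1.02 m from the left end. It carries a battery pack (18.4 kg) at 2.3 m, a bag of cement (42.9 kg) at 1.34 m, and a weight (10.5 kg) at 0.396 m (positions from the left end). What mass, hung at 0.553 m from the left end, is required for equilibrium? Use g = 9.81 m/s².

Sum moments about the fulcrum (at 1.02 m from the left end) (the support reaction has zero arm there).
Beam weight: 12.2 × 9.81 = 119.7 N down at 1.22 m → arm 0.2 m, τ = 119.7 × 0.2 = 23.94 N·m clockwise.
Battery pack: 18.4 × 9.81 = 180.5 N down at 2.3 m → arm 1.28 m, τ = 180.5 × 1.28 = 231 N·m clockwise.
Bag of cement: 42.9 × 9.81 = 420.8 N down at 1.34 m → arm 0.32 m, τ = 420.8 × 0.32 = 134.7 N·m clockwise.
Weight: 10.5 × 9.81 = 103 N down at 0.396 m → arm 0.624 m, τ = 103 × 0.624 = 64.27 N·m counterclockwise.
Net moment of known loads = 325.4 N·m clockwise.
An unknown mass m at 0.553 m has arm 0.467 m; its moment is m·g·0.467 counterclockwise.
For rotational equilibrium, m × 9.81 × 0.467 = 325.4, so m = 325.4 / (9.81 × 0.467) = 71 kg.

m ≈ 71 kg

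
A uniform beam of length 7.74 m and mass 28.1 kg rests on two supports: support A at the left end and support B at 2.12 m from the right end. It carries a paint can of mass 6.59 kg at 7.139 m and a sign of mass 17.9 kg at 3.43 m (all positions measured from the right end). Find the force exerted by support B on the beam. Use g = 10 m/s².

R_B ≈ 338 N

About support A:
Beam weight: 28.1 × 10 = 281 N down at 3.87 m → arm 3.87 m, τ = 281 × 3.87 = 1087 N·m clockwise.
Paint can: 6.59 × 10 = 65.9 N down at 7.139 m → arm 0.601 m, τ = 65.9 × 0.601 = 39.61 N·m clockwise.
Sign: 17.9 × 10 = 179 N down at 3.43 m → arm 4.31 m, τ = 179 × 4.31 = 771.5 N·m clockwise.
Net load moment about support A = 1898 N·m clockwise.
Reaction R at support B is upward at 2.12 m, arm 5.62 m → moment R × 5.62 counterclockwise.
Στ = 0 ⇒ R × 5.62 = 1898 ⇒ R = 338 N.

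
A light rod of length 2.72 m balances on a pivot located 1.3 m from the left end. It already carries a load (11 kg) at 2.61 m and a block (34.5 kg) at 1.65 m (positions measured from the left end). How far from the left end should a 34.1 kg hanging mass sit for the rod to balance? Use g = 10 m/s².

Sum moments about the pivot (at 1.3 m from the left end) (the support reaction has zero arm there).
Load: 11 × 10 = 110 N down at 2.61 m → arm 1.31 m, τ = 110 × 1.31 = 144.1 N·m clockwise.
Block: 34.5 × 10 = 345 N down at 1.65 m → arm 0.35 m, τ = 345 × 0.35 = 120.7 N·m clockwise.
Net moment of existing loads = 264.8 N·m clockwise.
The hanging mass weighs 34.1 × 10 = 341 N and must supply an equal counterclockwise moment, so its lever arm about the pivot is 264.8 / 341 = 0.777 m.
That puts it at 1.3 − 0.777 = 0.523 m from the left end.

x ≈ 0.523 m from the left end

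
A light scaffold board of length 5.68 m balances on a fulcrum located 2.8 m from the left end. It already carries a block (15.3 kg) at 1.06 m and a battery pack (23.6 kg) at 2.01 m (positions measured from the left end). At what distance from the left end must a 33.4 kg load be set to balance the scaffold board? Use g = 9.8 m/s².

x ≈ 4.16 m from the left end

About the fulcrum (at 2.8 m from the left end):
Block: 15.3 × 9.8 = 149.9 N down at 1.06 m → arm 1.74 m, τ = 149.9 × 1.74 = 260.8 N·m counterclockwise.
Battery pack: 23.6 × 9.8 = 231.3 N down at 2.01 m → arm 0.79 m, τ = 231.3 × 0.79 = 182.7 N·m counterclockwise.
Net moment of existing loads = 443.5 N·m counterclockwise.
The load weighs 33.4 × 9.8 = 327.3 N and must supply an equal clockwise moment, so its lever arm about the fulcrum is 443.5 / 327.3 = 1.36 m.
That puts it at 2.8 + 1.36 = 4.16 m from the left end.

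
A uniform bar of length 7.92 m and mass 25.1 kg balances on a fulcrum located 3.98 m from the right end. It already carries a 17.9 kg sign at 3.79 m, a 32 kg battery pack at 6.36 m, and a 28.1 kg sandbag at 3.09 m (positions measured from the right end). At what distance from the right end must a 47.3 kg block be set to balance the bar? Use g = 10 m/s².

Taking torques about the fulcrum (at 3.98 m from the right end):
Beam weight: 25.1 × 10 = 251 N down at 3.96 m → arm 0.02 m, τ = 251 × 0.02 = 5.02 N·m clockwise.
Sign: 17.9 × 10 = 179 N down at 3.79 m → arm 0.19 m, τ = 179 × 0.19 = 34.01 N·m clockwise.
Battery pack: 32 × 10 = 320 N down at 6.36 m → arm 2.38 m, τ = 320 × 2.38 = 761.6 N·m counterclockwise.
Sandbag: 28.1 × 10 = 281 N down at 3.09 m → arm 0.89 m, τ = 281 × 0.89 = 250.1 N·m clockwise.
Net moment of existing loads = 472.5 N·m counterclockwise.
The block weighs 47.3 × 10 = 473 N and must supply an equal clockwise moment, so its lever arm about the fulcrum is 472.5 / 473 = 0.999 m.
That puts it at 3.98 − 0.999 = 2.98 m from the right end.

x ≈ 2.98 m from the right end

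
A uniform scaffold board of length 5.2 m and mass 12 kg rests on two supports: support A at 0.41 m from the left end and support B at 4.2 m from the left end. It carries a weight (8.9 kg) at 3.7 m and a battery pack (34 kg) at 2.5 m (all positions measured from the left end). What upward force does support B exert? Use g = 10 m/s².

Sum moments about support A (its reaction then has zero moment arm).
Beam weight: 12 × 10 = 120 N down at 2.6 m → arm 2.19 m, τ = 120 × 2.19 = 262.8 N·m clockwise.
Weight: 8.9 × 10 = 89 N down at 3.7 m → arm 3.29 m, τ = 89 × 3.29 = 292.8 N·m clockwise.
Battery pack: 34 × 10 = 340 N down at 2.5 m → arm 2.09 m, τ = 340 × 2.09 = 710.6 N·m clockwise.
Net load moment about support A = 1266 N·m clockwise.
Reaction R at support B is upward at 4.2 m, arm 3.79 m → moment R × 3.79 counterclockwise.
Balancing moments: R × 3.79 = 1266, giving R = 334 N.

R_B ≈ 334 N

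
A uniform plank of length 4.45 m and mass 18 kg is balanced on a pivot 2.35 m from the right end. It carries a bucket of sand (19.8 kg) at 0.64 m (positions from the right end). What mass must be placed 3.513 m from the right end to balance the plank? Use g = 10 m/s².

m ≈ 31 kg

Sum moments about the pivot (at 2.35 m from the right end) (the support reaction has zero arm there).
Beam weight: 18 × 10 = 180 N down at 2.225 m → arm 0.125 m, τ = 180 × 0.125 = 22.5 N·m clockwise.
Bucket of sand: 19.8 × 10 = 198 N down at 0.64 m → arm 1.71 m, τ = 198 × 1.71 = 338.6 N·m clockwise.
Net moment of known loads = 361.1 N·m clockwise.
An unknown mass m at 3.513 m has arm 1.163 m; its moment is m·g·1.163 counterclockwise.
For rotational equilibrium, m × 10 × 1.163 = 361.1, so m = 361.1 / (10 × 1.163) = 31 kg.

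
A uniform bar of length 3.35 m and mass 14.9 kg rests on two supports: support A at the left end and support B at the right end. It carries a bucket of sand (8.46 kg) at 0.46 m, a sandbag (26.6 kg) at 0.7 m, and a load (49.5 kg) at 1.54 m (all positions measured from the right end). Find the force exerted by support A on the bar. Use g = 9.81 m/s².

R_A ≈ 362 N

Choose support B as the axis so its reaction then has zero moment arm.
Beam weight: 14.9 × 9.81 = 146.2 N down at 1.675 m → arm 1.675 m, τ = 146.2 × 1.675 = 244.9 N·m counterclockwise.
Bucket of sand: 8.46 × 9.81 = 82.99 N down at 0.46 m → arm 0.46 m, τ = 82.99 × 0.46 = 38.18 N·m counterclockwise.
Sandbag: 26.6 × 9.81 = 260.9 N down at 0.7 m → arm 0.7 m, τ = 260.9 × 0.7 = 182.6 N·m counterclockwise.
Load: 49.5 × 9.81 = 485.6 N down at 1.54 m → arm 1.54 m, τ = 485.6 × 1.54 = 747.8 N·m counterclockwise.
Net load moment about support B = 1213 N·m counterclockwise.
Reaction R at support A is upward at 3.35 m, arm 3.35 m → moment R × 3.35 clockwise.
Setting net torque to zero: R × 3.35 = 1213 → R = 362 N.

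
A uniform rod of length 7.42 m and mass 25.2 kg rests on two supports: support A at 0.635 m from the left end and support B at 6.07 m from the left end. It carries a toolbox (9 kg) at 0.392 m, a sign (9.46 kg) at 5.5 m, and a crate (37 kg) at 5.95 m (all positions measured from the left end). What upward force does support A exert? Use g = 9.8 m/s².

R_A ≈ 217 N

About support B:
Beam weight: 25.2 × 9.8 = 247 N down at 3.71 m → arm 2.36 m, τ = 247 × 2.36 = 582.9 N·m counterclockwise.
Toolbox: 9 × 9.8 = 88.2 N down at 0.392 m → arm 5.678 m, τ = 88.2 × 5.678 = 500.8 N·m counterclockwise.
Sign: 9.46 × 9.8 = 92.71 N down at 5.5 m → arm 0.57 m, τ = 92.71 × 0.57 = 52.84 N·m counterclockwise.
Crate: 37 × 9.8 = 362.6 N down at 5.95 m → arm 0.12 m, τ = 362.6 × 0.12 = 43.51 N·m counterclockwise.
Net load moment about support B = 1180 N·m counterclockwise.
Reaction R at support A is upward at 0.635 m, arm 5.435 m → moment R × 5.435 clockwise.
Balancing moments: R × 5.435 = 1180, giving R = 217 N.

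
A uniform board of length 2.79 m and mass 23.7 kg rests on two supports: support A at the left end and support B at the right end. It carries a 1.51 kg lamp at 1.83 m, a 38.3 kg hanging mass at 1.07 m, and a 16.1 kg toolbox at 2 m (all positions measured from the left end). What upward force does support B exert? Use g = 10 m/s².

Take moments about support A.
Beam weight: 23.7 × 10 = 237 N down at 1.395 m → arm 1.395 m, τ = 237 × 1.395 = 330.6 N·m clockwise.
Lamp: 1.51 × 10 = 15.1 N down at 1.83 m → arm 1.83 m, τ = 15.1 × 1.83 = 27.63 N·m clockwise.
Hanging mass: 38.3 × 10 = 383 N down at 1.07 m → arm 1.07 m, τ = 383 × 1.07 = 409.8 N·m clockwise.
Toolbox: 16.1 × 10 = 161 N down at 2 m → arm 2 m, τ = 161 × 2 = 322 N·m clockwise.
Net load moment about support A = 1090 N·m clockwise.
Reaction R at support B is upward at 2.79 m, arm 2.79 m → moment R × 2.79 counterclockwise.
Στ = 0 ⇒ R × 2.79 = 1090 ⇒ R = 391 N.

R_B ≈ 391 N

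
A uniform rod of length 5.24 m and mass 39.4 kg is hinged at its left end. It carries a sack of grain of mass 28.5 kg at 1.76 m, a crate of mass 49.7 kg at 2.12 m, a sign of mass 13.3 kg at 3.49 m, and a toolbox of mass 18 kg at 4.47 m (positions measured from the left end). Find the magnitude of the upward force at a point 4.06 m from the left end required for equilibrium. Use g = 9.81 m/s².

Choose the left end as the axis so the unknown pivot reaction has zero arm there.
Beam weight: 39.4 × 9.81 = 386.5 N down at 2.62 m → arm 2.62 m, τ = 386.5 × 2.62 = 1013 N·m clockwise.
Sack of grain: 28.5 × 9.81 = 279.6 N down at 1.76 m → arm 1.76 m, τ = 279.6 × 1.76 = 492.1 N·m clockwise.
Crate: 49.7 × 9.81 = 487.6 N down at 2.12 m → arm 2.12 m, τ = 487.6 × 2.12 = 1034 N·m clockwise.
Sign: 13.3 × 9.81 = 130.5 N down at 3.49 m → arm 3.49 m, τ = 130.5 × 3.49 = 455.4 N·m clockwise.
Toolbox: 18 × 9.81 = 176.6 N down at 4.47 m → arm 4.47 m, τ = 176.6 × 4.47 = 789.4 N·m clockwise.
Net moment of the loads = 3784 N·m clockwise.
The upward force F acts at a point 4.06 m from the left end, arm 4.06 m, giving F × 4.06 counterclockwise.
Στ = 0 ⇒ F × 4.06 = 3784 ⇒ F = 3784 / 4.06 = 932 N.

F ≈ 932 N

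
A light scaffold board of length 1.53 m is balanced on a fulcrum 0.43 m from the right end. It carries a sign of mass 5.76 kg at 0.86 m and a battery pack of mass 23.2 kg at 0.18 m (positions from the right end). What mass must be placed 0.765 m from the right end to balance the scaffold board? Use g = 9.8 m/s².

m ≈ 9.92 kg

About the fulcrum (at 0.43 m from the right end):
Sign: 5.76 × 9.8 = 56.45 N down at 0.86 m → arm 0.43 m, τ = 56.45 × 0.43 = 24.27 N·m counterclockwise.
Battery pack: 23.2 × 9.8 = 227.4 N down at 0.18 m → arm 0.25 m, τ = 227.4 × 0.25 = 56.85 N·m clockwise.
Net moment of known loads = 32.58 N·m clockwise.
An unknown mass m at 0.765 m has arm 0.335 m; its moment is m·g·0.335 counterclockwise.
Balancing moments: m × 9.8 × 0.335 = 32.58, giving m = 32.58 / (9.8 × 0.335) = 9.92 kg.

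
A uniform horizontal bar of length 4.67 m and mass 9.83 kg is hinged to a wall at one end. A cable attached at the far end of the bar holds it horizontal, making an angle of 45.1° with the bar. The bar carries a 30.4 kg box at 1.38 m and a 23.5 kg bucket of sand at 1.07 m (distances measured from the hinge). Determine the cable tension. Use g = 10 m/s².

T ≈ 272 N

Choose the hinge as the axis so the unknown hinge reaction has zero arm there.
Beam weight: 9.83 × 10 = 98.3 N down at 2.335 m → arm 2.335 m, τ = 98.3 × 2.335 = 229.5 N·m clockwise.
Box: 30.4 × 10 = 304 N down at 1.38 m → arm 1.38 m, τ = 304 × 1.38 = 419.5 N·m clockwise.
Bucket of sand: 23.5 × 10 = 235 N down at 1.07 m → arm 1.07 m, τ = 235 × 1.07 = 251.5 N·m clockwise.
Total clockwise load moment = 900.5 N·m.
The cable tension T acts at 4.67 m; only its component perpendicular to the bar, T sinθ, produces torque. sin 45.1° = 0.7083.
Στ = 0 ⇒ T × 4.67 × 0.7083 = 900.5 ⇒ T = 900.5 / 3.308 = 272 N.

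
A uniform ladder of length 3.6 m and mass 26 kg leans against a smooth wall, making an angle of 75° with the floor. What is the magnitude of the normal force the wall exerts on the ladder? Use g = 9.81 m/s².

Take moments about the foot of the ladder.
Ladder weight 26×9.81 = 255.1 N acts at 1.8 m along the ladder; its horizontal arm is 1.8·cos75° = 0.4659 m → τ = 118.9 N·m clockwise.
Wall normal N acts horizontally at the top; its moment arm is the height L sinθ = 3.6·sin75° = 3.477 m, counterclockwise.
Balancing moments: N × 3.477 = 118.9, giving N = 34.2 N.

N_wall ≈ 34.2 N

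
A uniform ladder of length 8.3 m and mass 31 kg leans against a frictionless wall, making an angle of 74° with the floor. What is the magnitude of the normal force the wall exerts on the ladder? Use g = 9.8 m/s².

N_wall ≈ 43.6 N

About the foot of the ladder:
Ladder weight 31×9.8 = 303.8 N acts at 4.15 m along the ladder; its horizontal arm is 4.15·cos74° = 1.144 m → τ = 347.5 N·m clockwise.
Wall normal N acts horizontally at the top; its moment arm is the height L sinθ = 8.3·sin74° = 7.978 m, counterclockwise.
Balancing moments: N × 7.978 = 347.5, giving N = 43.6 N.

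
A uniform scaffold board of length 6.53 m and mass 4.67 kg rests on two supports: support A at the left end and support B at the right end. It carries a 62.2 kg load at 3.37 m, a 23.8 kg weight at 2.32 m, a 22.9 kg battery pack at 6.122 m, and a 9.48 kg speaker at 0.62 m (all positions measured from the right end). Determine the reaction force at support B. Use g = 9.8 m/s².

R_B ≈ 566 N

Choose support A as the axis so its reaction then has zero moment arm.
Beam weight: 4.67 × 9.8 = 45.77 N down at 3.265 m → arm 3.265 m, τ = 45.77 × 3.265 = 149.4 N·m clockwise.
Load: 62.2 × 9.8 = 609.6 N down at 3.37 m → arm 3.16 m, τ = 609.6 × 3.16 = 1926 N·m clockwise.
Weight: 23.8 × 9.8 = 233.2 N down at 2.32 m → arm 4.21 m, τ = 233.2 × 4.21 = 981.8 N·m clockwise.
Battery pack: 22.9 × 9.8 = 224.4 N down at 6.122 m → arm 0.408 m, τ = 224.4 × 0.408 = 91.56 N·m clockwise.
Speaker: 9.48 × 9.8 = 92.9 N down at 0.62 m → arm 5.91 m, τ = 92.9 × 5.91 = 549 N·m clockwise.
Net load moment about support A = 3698 N·m clockwise.
Reaction R at support B is upward at 0 m, arm 6.53 m → moment R × 6.53 counterclockwise.
Balancing moments: R × 6.53 = 3698, giving R = 566 N.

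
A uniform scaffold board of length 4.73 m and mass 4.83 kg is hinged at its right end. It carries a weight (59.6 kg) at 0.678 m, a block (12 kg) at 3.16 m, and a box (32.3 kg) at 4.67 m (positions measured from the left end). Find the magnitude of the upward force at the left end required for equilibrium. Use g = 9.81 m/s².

F ≈ 568 N

Taking torques about the right end:
Beam weight: 4.83 × 9.81 = 47.38 N down at 2.365 m → arm 2.365 m, τ = 47.38 × 2.365 = 112.1 N·m counterclockwise.
Weight: 59.6 × 9.81 = 584.7 N down at 0.678 m → arm 4.052 m, τ = 584.7 × 4.052 = 2369 N·m counterclockwise.
Block: 12 × 9.81 = 117.7 N down at 3.16 m → arm 1.57 m, τ = 117.7 × 1.57 = 184.8 N·m counterclockwise.
Box: 32.3 × 9.81 = 316.9 N down at 4.67 m → arm 0.06 m, τ = 316.9 × 0.06 = 19.01 N·m counterclockwise.
Net moment of the loads = 2685 N·m counterclockwise.
The upward force F acts at the left end, arm 4.73 m, giving F × 4.73 clockwise.
Setting net torque to zero: F × 4.73 = 2685 → F = 2685 / 4.73 = 568 N.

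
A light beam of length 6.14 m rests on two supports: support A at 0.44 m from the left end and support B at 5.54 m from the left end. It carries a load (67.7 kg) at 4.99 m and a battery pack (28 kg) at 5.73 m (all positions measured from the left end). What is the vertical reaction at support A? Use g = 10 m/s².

About support B:
Load: 67.7 × 10 = 677 N down at 4.99 m → arm 0.55 m, τ = 677 × 0.55 = 372.4 N·m counterclockwise.
Battery pack: 28 × 10 = 280 N down at 5.73 m → arm 0.19 m, τ = 280 × 0.19 = 53.2 N·m clockwise.
Net load moment about support B = 319.2 N·m counterclockwise.
Reaction R at support A is upward at 0.44 m, arm 5.1 m → moment R × 5.1 clockwise.
Setting net torque to zero: R × 5.1 = 319.2 → R = 62.6 N.

R_A ≈ 62.6 N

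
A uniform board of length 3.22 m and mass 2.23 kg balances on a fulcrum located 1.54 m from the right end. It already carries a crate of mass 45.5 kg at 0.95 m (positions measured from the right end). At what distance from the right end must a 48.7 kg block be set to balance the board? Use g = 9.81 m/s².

Sum moments about the fulcrum (at 1.54 m from the right end) (the support reaction has zero arm there).
Beam weight: 2.23 × 9.81 = 21.88 N down at 1.61 m → arm 0.07 m, τ = 21.88 × 0.07 = 1.532 N·m counterclockwise.
Crate: 45.5 × 9.81 = 446.4 N down at 0.95 m → arm 0.59 m, τ = 446.4 × 0.59 = 263.4 N·m clockwise.
Net moment of existing loads = 261.9 N·m clockwise.
The block weighs 48.7 × 9.81 = 477.7 N and must supply an equal counterclockwise moment, so its lever arm about the fulcrum is 261.9 / 477.7 = 0.548 m.
That puts it at 1.54 + 0.548 = 2.09 m from the right end.

x ≈ 2.09 m from the right end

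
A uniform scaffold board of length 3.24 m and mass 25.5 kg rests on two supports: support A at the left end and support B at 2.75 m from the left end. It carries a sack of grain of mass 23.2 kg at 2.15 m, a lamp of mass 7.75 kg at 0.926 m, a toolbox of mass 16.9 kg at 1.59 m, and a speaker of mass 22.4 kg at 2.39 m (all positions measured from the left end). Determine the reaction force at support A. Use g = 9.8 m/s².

R_A ≈ 301 N

About support B:
Beam weight: 25.5 × 9.8 = 249.9 N down at 1.62 m → arm 1.13 m, τ = 249.9 × 1.13 = 282.4 N·m counterclockwise.
Sack of grain: 23.2 × 9.8 = 227.4 N down at 2.15 m → arm 0.6 m, τ = 227.4 × 0.6 = 136.4 N·m counterclockwise.
Lamp: 7.75 × 9.8 = 75.95 N down at 0.926 m → arm 1.824 m, τ = 75.95 × 1.824 = 138.5 N·m counterclockwise.
Toolbox: 16.9 × 9.8 = 165.6 N down at 1.59 m → arm 1.16 m, τ = 165.6 × 1.16 = 192.1 N·m counterclockwise.
Speaker: 22.4 × 9.8 = 219.5 N down at 2.39 m → arm 0.36 m, τ = 219.5 × 0.36 = 79.02 N·m counterclockwise.
Net load moment about support B = 828.4 N·m counterclockwise.
Reaction R at support A is upward at 0 m, arm 2.75 m → moment R × 2.75 clockwise.
Balancing moments: R × 2.75 = 828.4, giving R = 301 N.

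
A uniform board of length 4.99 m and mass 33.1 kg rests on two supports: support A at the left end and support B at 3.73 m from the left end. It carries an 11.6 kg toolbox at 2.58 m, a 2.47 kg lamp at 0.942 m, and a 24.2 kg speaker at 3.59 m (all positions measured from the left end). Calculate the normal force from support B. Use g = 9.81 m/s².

Choose support A as the axis so its reaction then has zero moment arm.
Beam weight: 33.1 × 9.81 = 324.7 N down at 2.495 m → arm 2.495 m, τ = 324.7 × 2.495 = 810.1 N·m clockwise.
Toolbox: 11.6 × 9.81 = 113.8 N down at 2.58 m → arm 2.58 m, τ = 113.8 × 2.58 = 293.6 N·m clockwise.
Lamp: 2.47 × 9.81 = 24.23 N down at 0.942 m → arm 0.942 m, τ = 24.23 × 0.942 = 22.82 N·m clockwise.
Speaker: 24.2 × 9.81 = 237.4 N down at 3.59 m → arm 3.59 m, τ = 237.4 × 3.59 = 852.3 N·m clockwise.
Net load moment about support A = 1979 N·m clockwise.
Reaction R at support B is upward at 3.73 m, arm 3.73 m → moment R × 3.73 counterclockwise.
Balancing moments: R × 3.73 = 1979, giving R = 531 N.

R_B ≈ 531 N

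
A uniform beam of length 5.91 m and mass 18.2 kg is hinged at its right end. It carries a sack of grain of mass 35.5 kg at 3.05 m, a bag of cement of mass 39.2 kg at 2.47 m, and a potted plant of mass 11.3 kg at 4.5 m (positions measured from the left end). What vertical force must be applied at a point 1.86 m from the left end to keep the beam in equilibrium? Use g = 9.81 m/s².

Taking torques about the right end:
Beam weight: 18.2 × 9.81 = 178.5 N down at 2.955 m → arm 2.955 m, τ = 178.5 × 2.955 = 527.5 N·m counterclockwise.
Sack of grain: 35.5 × 9.81 = 348.3 N down at 3.05 m → arm 2.86 m, τ = 348.3 × 2.86 = 996.1 N·m counterclockwise.
Bag of cement: 39.2 × 9.81 = 384.6 N down at 2.47 m → arm 3.44 m, τ = 384.6 × 3.44 = 1323 N·m counterclockwise.
Potted plant: 11.3 × 9.81 = 110.9 N down at 4.5 m → arm 1.41 m, τ = 110.9 × 1.41 = 156.4 N·m counterclockwise.
Net moment of the loads = 3003 N·m counterclockwise.
The upward force F acts at a point 1.86 m from the left end, arm 4.05 m, giving F × 4.05 clockwise.
Balancing moments: F × 4.05 = 3003, giving F = 3003 / 4.05 = 741 N.

F ≈ 741 N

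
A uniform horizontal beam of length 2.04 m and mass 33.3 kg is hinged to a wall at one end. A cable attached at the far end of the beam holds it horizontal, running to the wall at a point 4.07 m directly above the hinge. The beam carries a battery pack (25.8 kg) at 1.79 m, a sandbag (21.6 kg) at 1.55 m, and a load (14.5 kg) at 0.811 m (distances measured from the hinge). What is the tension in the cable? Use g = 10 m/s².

T ≈ 688 N

Taking torques about the hinge:
Beam weight: 33.3 × 10 = 333 N down at 1.02 m → arm 1.02 m, τ = 333 × 1.02 = 339.7 N·m clockwise.
Battery pack: 25.8 × 10 = 258 N down at 1.79 m → arm 1.79 m, τ = 258 × 1.79 = 461.8 N·m clockwise.
Sandbag: 21.6 × 10 = 216 N down at 1.55 m → arm 1.55 m, τ = 216 × 1.55 = 334.8 N·m clockwise.
Load: 14.5 × 10 = 145 N down at 0.811 m → arm 0.811 m, τ = 145 × 0.811 = 117.6 N·m clockwise.
Total clockwise load moment = 1254 N·m.
The cable tension T acts at 2.04 m; only its component perpendicular to the beam, T sinθ, produces torque. sinθ = h/√(h²+d²) = 4.07/√(4.07²+2.04²) = 0.894.
For rotational equilibrium, T × 2.04 × 0.894 = 1254, so T = 1254 / 1.824 = 688 N.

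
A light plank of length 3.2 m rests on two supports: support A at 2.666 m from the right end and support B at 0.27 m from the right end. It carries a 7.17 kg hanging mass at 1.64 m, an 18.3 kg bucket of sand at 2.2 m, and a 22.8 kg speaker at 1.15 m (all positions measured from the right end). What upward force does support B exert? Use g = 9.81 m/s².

Taking torques about support A:
Hanging mass: 7.17 × 9.81 = 70.34 N down at 1.64 m → arm 1.026 m, τ = 70.34 × 1.026 = 72.17 N·m clockwise.
Bucket of sand: 18.3 × 9.81 = 179.5 N down at 2.2 m → arm 0.466 m, τ = 179.5 × 0.466 = 83.65 N·m clockwise.
Speaker: 22.8 × 9.81 = 223.7 N down at 1.15 m → arm 1.516 m, τ = 223.7 × 1.516 = 339.1 N·m clockwise.
Net load moment about support A = 494.9 N·m clockwise.
Reaction R at support B is upward at 0.27 m, arm 2.396 m → moment R × 2.396 counterclockwise.
For rotational equilibrium, R × 2.396 = 494.9, so R = 207 N.

R_B ≈ 207 N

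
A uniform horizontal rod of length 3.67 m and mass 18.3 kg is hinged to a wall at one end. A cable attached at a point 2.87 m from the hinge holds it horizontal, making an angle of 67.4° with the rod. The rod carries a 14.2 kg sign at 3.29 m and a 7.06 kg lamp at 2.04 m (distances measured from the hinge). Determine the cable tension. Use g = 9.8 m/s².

T ≈ 350 N

About the hinge:
Beam weight: 18.3 × 9.8 = 179.3 N down at 1.835 m → arm 1.835 m, τ = 179.3 × 1.835 = 329 N·m clockwise.
Sign: 14.2 × 9.8 = 139.2 N down at 3.29 m → arm 3.29 m, τ = 139.2 × 3.29 = 458 N·m clockwise.
Lamp: 7.06 × 9.8 = 69.19 N down at 2.04 m → arm 2.04 m, τ = 69.19 × 2.04 = 141.1 N·m clockwise.
Total clockwise load moment = 928.1 N·m.
The cable tension T acts at 2.87 m; only its component perpendicular to the rod, T sinθ, produces torque. sin 67.4° = 0.9232.
Balancing moments: T × 2.87 × 0.9232 = 928.1, giving T = 928.1 / 2.65 = 350 N.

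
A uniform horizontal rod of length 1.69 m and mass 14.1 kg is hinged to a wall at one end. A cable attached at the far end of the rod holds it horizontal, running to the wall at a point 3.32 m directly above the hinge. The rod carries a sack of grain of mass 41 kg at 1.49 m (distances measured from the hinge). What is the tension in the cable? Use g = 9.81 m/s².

T ≈ 476 N

Sum moments about the hinge (the unknown hinge reaction has zero arm there).
Beam weight: 14.1 × 9.81 = 138.3 N down at 0.845 m → arm 0.845 m, τ = 138.3 × 0.845 = 116.9 N·m clockwise.
Sack of grain: 41 × 9.81 = 402.2 N down at 1.49 m → arm 1.49 m, τ = 402.2 × 1.49 = 599.3 N·m clockwise.
Total clockwise load moment = 716.2 N·m.
The cable tension T acts at 1.69 m; only its component perpendicular to the rod, T sinθ, produces torque. sinθ = h/√(h²+d²) = 3.32/√(3.32²+1.69²) = 0.8912.
Στ = 0 ⇒ T × 1.69 × 0.8912 = 716.2 ⇒ T = 716.2 / 1.506 = 476 N.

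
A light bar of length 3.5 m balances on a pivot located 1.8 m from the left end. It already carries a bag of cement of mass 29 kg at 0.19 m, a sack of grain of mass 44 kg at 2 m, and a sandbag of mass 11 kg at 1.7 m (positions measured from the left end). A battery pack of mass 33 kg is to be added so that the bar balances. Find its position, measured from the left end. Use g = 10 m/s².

Take moments about the pivot (at 1.8 m from the left end).
Bag of cement: 29 × 10 = 290 N down at 0.19 m → arm 1.61 m, τ = 290 × 1.61 = 466.9 N·m counterclockwise.
Sack of grain: 44 × 10 = 440 N down at 2 m → arm 0.2 m, τ = 440 × 0.2 = 88 N·m clockwise.
Sandbag: 11 × 10 = 110 N down at 1.7 m → arm 0.1 m, τ = 110 × 0.1 = 11 N·m counterclockwise.
Net moment of existing loads = 389.9 N·m counterclockwise.
The battery pack weighs 33 × 10 = 330 N and must supply an equal clockwise moment, so its lever arm about the pivot is 389.9 / 330 = 1.18 m.
That puts it at 1.8 + 1.18 = 2.98 m from the left end.

x ≈ 2.98 m from the left end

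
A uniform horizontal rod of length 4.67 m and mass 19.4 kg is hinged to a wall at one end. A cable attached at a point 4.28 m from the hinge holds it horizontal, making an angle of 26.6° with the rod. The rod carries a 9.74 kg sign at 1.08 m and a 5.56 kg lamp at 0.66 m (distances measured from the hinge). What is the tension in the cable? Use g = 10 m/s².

T ≈ 310 N

Take moments about the hinge.
Beam weight: 19.4 × 10 = 194 N down at 2.335 m → arm 2.335 m, τ = 194 × 2.335 = 453 N·m clockwise.
Sign: 9.74 × 10 = 97.4 N down at 1.08 m → arm 1.08 m, τ = 97.4 × 1.08 = 105.2 N·m clockwise.
Lamp: 5.56 × 10 = 55.6 N down at 0.66 m → arm 0.66 m, τ = 55.6 × 0.66 = 36.7 N·m clockwise.
Total clockwise load moment = 594.9 N·m.
The cable tension T acts at 4.28 m; only its component perpendicular to the rod, T sinθ, produces torque. sin 26.6° = 0.4478.
Στ = 0 ⇒ T × 4.28 × 0.4478 = 594.9 ⇒ T = 594.9 / 1.917 = 310 N.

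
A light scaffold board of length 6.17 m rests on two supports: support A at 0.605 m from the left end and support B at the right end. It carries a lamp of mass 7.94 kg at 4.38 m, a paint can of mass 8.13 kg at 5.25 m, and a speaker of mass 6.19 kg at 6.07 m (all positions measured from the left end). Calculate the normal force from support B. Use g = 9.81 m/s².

R_B ≈ 179 N

Take moments about support A.
Lamp: 7.94 × 9.81 = 77.89 N down at 4.38 m → arm 3.775 m, τ = 77.89 × 3.775 = 294 N·m clockwise.
Paint can: 8.13 × 9.81 = 79.76 N down at 5.25 m → arm 4.645 m, τ = 79.76 × 4.645 = 370.5 N·m clockwise.
Speaker: 6.19 × 9.81 = 60.72 N down at 6.07 m → arm 5.465 m, τ = 60.72 × 5.465 = 331.8 N·m clockwise.
Net load moment about support A = 996.3 N·m clockwise.
Reaction R at support B is upward at 6.17 m, arm 5.565 m → moment R × 5.565 counterclockwise.
Στ = 0 ⇒ R × 5.565 = 996.3 ⇒ R = 179 N.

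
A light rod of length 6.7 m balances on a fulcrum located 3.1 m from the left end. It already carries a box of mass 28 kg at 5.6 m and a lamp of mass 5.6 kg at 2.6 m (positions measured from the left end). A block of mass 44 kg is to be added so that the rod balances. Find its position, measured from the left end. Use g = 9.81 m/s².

x ≈ 1.57 m from the left end

Taking torques about the fulcrum (at 3.1 m from the left end):
Box: 28 × 9.81 = 274.7 N down at 5.6 m → arm 2.5 m, τ = 274.7 × 2.5 = 686.8 N·m clockwise.
Lamp: 5.6 × 9.81 = 54.94 N down at 2.6 m → arm 0.5 m, τ = 54.94 × 0.5 = 27.47 N·m counterclockwise.
Net moment of existing loads = 659.3 N·m clockwise.
The block weighs 44 × 9.81 = 431.6 N and must supply an equal counterclockwise moment, so its lever arm about the fulcrum is 659.3 / 431.6 = 1.53 m.
That puts it at 3.1 − 1.53 = 1.57 m from the left end.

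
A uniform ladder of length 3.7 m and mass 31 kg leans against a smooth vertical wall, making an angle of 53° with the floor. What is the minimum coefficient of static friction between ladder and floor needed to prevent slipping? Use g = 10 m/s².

Choose the foot of the ladder as the axis so the floor normal and friction both act there and drop out.
Ladder weight 31×10 = 310 N acts at 1.85 m along the ladder; its horizontal arm is 1.85·cos53° = 1.113 m → τ = 345 N·m clockwise.
Wall normal N acts horizontally at the top; its moment arm is the height L sinθ = 3.7·sin53° = 2.955 m, counterclockwise.
Setting net torque to zero: N × 2.955 = 345 → N = 116.8 N.
ΣFx = 0 ⇒ f = N_wall = 116.8 N. ΣFy = 0 ⇒ N_floor = 310 N.
μ_min = f / N_floor = 116.8 / 310 = 0.377.

μ_min ≈ 0.377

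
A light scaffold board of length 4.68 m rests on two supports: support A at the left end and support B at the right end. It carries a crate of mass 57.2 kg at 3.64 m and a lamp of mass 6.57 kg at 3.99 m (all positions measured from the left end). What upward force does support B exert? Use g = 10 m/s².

About support A:
Crate: 57.2 × 10 = 572 N down at 3.64 m → arm 3.64 m, τ = 572 × 3.64 = 2082 N·m clockwise.
Lamp: 6.57 × 10 = 65.7 N down at 3.99 m → arm 3.99 m, τ = 65.7 × 3.99 = 262.1 N·m clockwise.
Net load moment about support A = 2344 N·m clockwise.
Reaction R at support B is upward at 4.68 m, arm 4.68 m → moment R × 4.68 counterclockwise.
For rotational equilibrium, R × 4.68 = 2344, so R = 501 N.

R_B ≈ 501 N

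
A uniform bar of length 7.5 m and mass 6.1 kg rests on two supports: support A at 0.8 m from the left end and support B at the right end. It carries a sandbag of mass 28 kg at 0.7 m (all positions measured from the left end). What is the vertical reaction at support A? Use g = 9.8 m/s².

R_A ≈ 312 N

Taking torques about support B:
Beam weight: 6.1 × 9.8 = 59.78 N down at 3.75 m → arm 3.75 m, τ = 59.78 × 3.75 = 224.2 N·m counterclockwise.
Sandbag: 28 × 9.8 = 274.4 N down at 0.7 m → arm 6.8 m, τ = 274.4 × 6.8 = 1866 N·m counterclockwise.
Net load moment about support B = 2090 N·m counterclockwise.
Reaction R at support A is upward at 0.8 m, arm 6.7 m → moment R × 6.7 clockwise.
Στ = 0 ⇒ R × 6.7 = 2090 ⇒ R = 312 N.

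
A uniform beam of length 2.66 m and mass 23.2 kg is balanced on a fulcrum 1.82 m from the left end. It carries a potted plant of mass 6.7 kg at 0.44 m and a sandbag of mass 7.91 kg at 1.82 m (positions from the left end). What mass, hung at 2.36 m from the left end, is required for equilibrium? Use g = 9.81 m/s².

m ≈ 38.2 kg

About the fulcrum (at 1.82 m from the left end):
Beam weight: 23.2 × 9.81 = 227.6 N down at 1.33 m → arm 0.49 m, τ = 227.6 × 0.49 = 111.5 N·m counterclockwise.
Potted plant: 6.7 × 9.81 = 65.73 N down at 0.44 m → arm 1.38 m, τ = 65.73 × 1.38 = 90.71 N·m counterclockwise.
Sandbag: acts at the fulcrum, moment arm 0 → no torque.
Net moment of known loads = 202.2 N·m counterclockwise.
An unknown mass m at 2.36 m has arm 0.54 m; its moment is m·g·0.54 clockwise.
Balancing moments: m × 9.81 × 0.54 = 202.2, giving m = 202.2 / (9.81 × 0.54) = 38.2 kg.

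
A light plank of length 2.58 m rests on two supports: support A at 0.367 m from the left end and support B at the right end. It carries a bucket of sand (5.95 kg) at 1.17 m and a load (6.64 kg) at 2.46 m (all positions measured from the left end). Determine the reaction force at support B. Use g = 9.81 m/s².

About support A:
Bucket of sand: 5.95 × 9.81 = 58.37 N down at 1.17 m → arm 0.803 m, τ = 58.37 × 0.803 = 46.87 N·m clockwise.
Load: 6.64 × 9.81 = 65.14 N down at 2.46 m → arm 2.093 m, τ = 65.14 × 2.093 = 136.3 N·m clockwise.
Net load moment about support A = 183.2 N·m clockwise.
Reaction R at support B is upward at 2.58 m, arm 2.213 m → moment R × 2.213 counterclockwise.
Setting net torque to zero: R × 2.213 = 183.2 → R = 82.8 N.

R_B ≈ 82.8 N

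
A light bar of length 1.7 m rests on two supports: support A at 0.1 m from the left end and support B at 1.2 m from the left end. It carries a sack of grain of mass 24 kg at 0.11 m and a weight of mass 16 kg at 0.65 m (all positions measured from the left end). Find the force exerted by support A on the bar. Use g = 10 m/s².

Taking torques about support B:
Sack of grain: 24 × 10 = 240 N down at 0.11 m → arm 1.09 m, τ = 240 × 1.09 = 261.6 N·m counterclockwise.
Weight: 16 × 10 = 160 N down at 0.65 m → arm 0.55 m, τ = 160 × 0.55 = 88 N·m counterclockwise.
Net load moment about support B = 349.6 N·m counterclockwise.
Reaction R at support A is upward at 0.1 m, arm 1.1 m → moment R × 1.1 clockwise.
Setting net torque to zero: R × 1.1 = 349.6 → R = 318 N.

R_A ≈ 318 N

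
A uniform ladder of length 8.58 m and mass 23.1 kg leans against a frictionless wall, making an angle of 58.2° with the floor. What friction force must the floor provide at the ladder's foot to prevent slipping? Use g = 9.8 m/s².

Sum moments about the foot of the ladder (the floor normal and friction both act there and drop out).
Ladder weight 23.1×9.8 = 226.4 N acts at 4.29 m along the ladder; its horizontal arm is 4.29·cos58.2° = 2.261 m → τ = 511.9 N·m clockwise.
Wall normal N acts horizontally at the top; its moment arm is the height L sinθ = 8.58·sin58.2° = 7.292 m, counterclockwise.
Setting net torque to zero: N × 7.292 = 511.9 → N = 70.2 N.
ΣFx = 0: friction at the foot balances the wall's push, so f = N_wall = 70.2 N.

f ≈ 70.2 N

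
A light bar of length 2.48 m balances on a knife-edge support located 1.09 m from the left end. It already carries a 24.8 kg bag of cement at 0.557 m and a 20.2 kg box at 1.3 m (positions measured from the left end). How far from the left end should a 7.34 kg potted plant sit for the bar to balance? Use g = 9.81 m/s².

About the knife-edge support (at 1.09 m from the left end):
Bag of cement: 24.8 × 9.81 = 243.3 N down at 0.557 m → arm 0.533 m, τ = 243.3 × 0.533 = 129.7 N·m counterclockwise.
Box: 20.2 × 9.81 = 198.2 N down at 1.3 m → arm 0.21 m, τ = 198.2 × 0.21 = 41.62 N·m clockwise.
Net moment of existing loads = 88.08 N·m counterclockwise.
The potted plant weighs 7.34 × 9.81 = 72.01 N and must supply an equal clockwise moment, so its lever arm about the knife-edge support is 88.08 / 72.01 = 1.22 m.
That puts it at 1.09 + 1.22 = 2.31 m from the left end.

x ≈ 2.31 m from the left end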